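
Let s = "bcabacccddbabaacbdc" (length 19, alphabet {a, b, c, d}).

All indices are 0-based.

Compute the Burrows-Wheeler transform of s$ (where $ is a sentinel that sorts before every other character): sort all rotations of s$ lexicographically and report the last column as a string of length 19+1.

cbbcabada$cdbaaccdbc

rank  rotation              last
    0  $bcabacccddbabaacbdc  c
    1  aacbdc$bcabacccddbab  b
    2  abaacbdc$bcabacccddb  b
    3  abacccddbabaacbdc$bc  c
    4  acbdc$bcabacccddbaba  a
    5  acccddbabaacbdc$bcab  b
    6  baacbdc$bcabacccddba  a
    7  babaacbdc$bcabacccdd  d
    8  bacccddbabaacbdc$bca  a
    9  bcabacccddbabaacbdc$  $
   10  bdc$bcabacccddbabaac  c
   11  c$bcabacccddbabaacbd  d
   12  cabacccddbabaacbdc$b  b
   13  cbdc$bcabacccddbabaa  a
   14  cccddbabaacbdc$bcaba  a
   15  ccddbabaacbdc$bcabac  c
   16  cddbabaacbdc$bcabacc  c
   17  dbabaacbdc$bcabacccd  d
   18  dc$bcabacccddbabaacb  b
   19  ddbabaacbdc$bcabaccc  c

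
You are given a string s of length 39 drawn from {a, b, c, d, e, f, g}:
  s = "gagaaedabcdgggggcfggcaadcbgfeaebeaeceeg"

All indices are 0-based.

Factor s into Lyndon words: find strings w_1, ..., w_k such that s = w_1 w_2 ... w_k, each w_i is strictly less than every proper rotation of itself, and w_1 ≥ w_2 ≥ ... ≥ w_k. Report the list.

["g", "ag", "aaedabcdgggggcfggc", "aadcbgfeaebeaeceeg"]

emit factor 1: 'g' (i=0, period=1)
emit factor 2: 'ag' (i=1, period=2)
emit factor 3: 'aaedabcdgggggcfggc' (i=3, period=18)
emit factor 4: 'aadcbgfeaebeaeceeg' (i=21, period=18)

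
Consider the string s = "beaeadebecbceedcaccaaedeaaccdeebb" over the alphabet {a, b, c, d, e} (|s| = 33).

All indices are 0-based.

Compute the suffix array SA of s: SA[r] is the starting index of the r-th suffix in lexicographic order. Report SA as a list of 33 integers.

[24, 19, 16, 25, 4, 2, 20, 32, 31, 10, 0, 7, 18, 15, 9, 17, 26, 27, 11, 14, 22, 5, 28, 23, 3, 1, 30, 6, 8, 13, 21, 29, 12]

rank | idx | suffix
   0 |  24 | aaccdeebb
   1 |  19 | aaedeaaccdeebb
   2 |  16 | accaaedeaaccdeebb
   3 |  25 | accdeebb
   4 |   4 | adebecbceedcaccaaedeaaccdeebb
   5 |   2 | aeadebecbceedcaccaaedeaaccdeebb
   6 |  20 | aedeaaccdeebb
   7 |  32 | b
   8 |  31 | bb
   9 |  10 | bceedcaccaaedeaaccdeebb
  10 |   0 | beaeadebecbceedcaccaaedeaaccdeebb
  11 |   7 | becbceedcaccaaedeaaccdeebb
  12 |  18 | caaedeaaccdeebb
  13 |  15 | caccaaedeaaccdeebb
  14 |   9 | cbceedcaccaaedeaaccdeebb
  15 |  17 | ccaaedeaaccdeebb
  16 |  26 | ccdeebb
  17 |  27 | cdeebb
  18 |  11 | ceedcaccaaedeaaccdeebb
  19 |  14 | dcaccaaedeaaccdeebb
  20 |  22 | deaaccdeebb
  21 |   5 | debecbceedcaccaaedeaaccdeebb
  22 |  28 | deebb
  23 |  23 | eaaccdeebb
  24 |   3 | eadebecbceedcaccaaedeaaccdeebb
  25 |   1 | eaeadebecbceedcaccaaedeaaccdeebb
  26 |  30 | ebb
  27 |   6 | ebecbceedcaccaaedeaaccdeebb
  28 |   8 | ecbceedcaccaaedeaaccdeebb
  29 |  13 | edcaccaaedeaaccdeebb
  30 |  21 | edeaaccdeebb
  31 |  29 | eebb
  32 |  12 | eedcaccaaedeaaccdeebb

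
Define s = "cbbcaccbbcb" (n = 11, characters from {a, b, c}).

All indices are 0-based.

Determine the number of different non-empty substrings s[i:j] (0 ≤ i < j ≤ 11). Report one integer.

51

sorted suffixes:
  #0 SA[0]=4  'accbbcb'
  #1 SA[1]=10  'b'
  #2 SA[2]=1  'bbcaccbbcb'
  #3 SA[3]=7  'bbcb'
  #4 SA[4]=2  'bcaccbbcb'
  #5 SA[5]=8  'bcb'
  #6 SA[6]=3  'caccbbcb'
  #7 SA[7]=9  'cb'
  #8 SA[8]=0  'cbbcaccbbcb'
  #9 SA[9]=6  'cbbcb'
  #10 SA[10]=5  'ccbbcb'

SA = [4, 10, 1, 7, 2, 8, 3, 9, 0, 6, 5]
[i] adj suffixes → lcp
  [1] 4/10 → 0 ('')
  [2] 10/1 → 1 ('b')
  [3] 1/7 → 3 ('bbc')
  [4] 7/2 → 1 ('b')
  [5] 2/8 → 2 ('bc')
  [6] 8/3 → 0 ('')
  [7] 3/9 → 1 ('c')
  [8] 9/0 → 2 ('cb')
  [9] 0/6 → 4 ('cbbc')
  [10] 6/5 → 1 ('c')

n(n+1)/2 = 11·12/2 = 66
Σ LCP = 0 + 0 + 1 + 3 + 1 + 2 + 0 + 1 + 2 + 4 + 1 = 15
distinct = 66 − 15 = 51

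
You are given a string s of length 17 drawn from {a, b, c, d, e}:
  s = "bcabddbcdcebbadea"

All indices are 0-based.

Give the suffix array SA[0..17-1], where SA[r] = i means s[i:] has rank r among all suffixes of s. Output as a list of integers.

sorted suffixes:
  #0 SA[0]=16  'a'
  #1 SA[1]=2  'abddbcdcebbadea'
  #2 SA[2]=13  'adea'
  #3 SA[3]=12  'badea'
  #4 SA[4]=11  'bbadea'
  #5 SA[5]=0  'bcabddbcdcebbadea'
  #6 SA[6]=6  'bcdcebbadea'
  #7 SA[7]=3  'bddbcdcebbadea'
  #8 SA[8]=1  'cabddbcdcebbadea'
  #9 SA[9]=7  'cdcebbadea'
  #10 SA[10]=9  'cebbadea'
  #11 SA[11]=5  'dbcdcebbadea'
  #12 SA[12]=8  'dcebbadea'
  #13 SA[13]=4  'ddbcdcebbadea'
  #14 SA[14]=14  'dea'
  #15 SA[15]=15  'ea'
  #16 SA[16]=10  'ebbadea'

[16, 2, 13, 12, 11, 0, 6, 3, 1, 7, 9, 5, 8, 4, 14, 15, 10]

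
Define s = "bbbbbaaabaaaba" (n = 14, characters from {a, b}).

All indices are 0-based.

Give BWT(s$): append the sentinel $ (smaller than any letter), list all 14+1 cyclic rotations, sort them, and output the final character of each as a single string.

rank  rotation         last
    0  $bbbbbaaabaaaba  a
    1  a$bbbbbaaabaaab  b
    2  aaaba$bbbbbaaab  b
    3  aaabaaaba$bbbbb  b
    4  aaba$bbbbbaaaba  a
    5  aabaaaba$bbbbba  a
    6  aba$bbbbbaaabaa  a
    7  abaaaba$bbbbbaa  a
    8  ba$bbbbbaaabaaa  a
    9  baaaba$bbbbbaaa  a
   10  baaabaaaba$bbbb  b
   11  bbaaabaaaba$bbb  b
   12  bbbaaabaaaba$bb  b
   13  bbbbaaabaaaba$b  b
   14  bbbbbaaabaaaba$  $

abbbaaaaaabbbb$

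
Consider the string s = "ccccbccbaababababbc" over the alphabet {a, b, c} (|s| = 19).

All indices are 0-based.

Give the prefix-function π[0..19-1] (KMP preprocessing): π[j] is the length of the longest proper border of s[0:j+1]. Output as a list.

π[0] = 0
j=1 s[j]='c': π[1]=1 (border 'c')
j=2 s[j]='c': π[2]=2 (border 'cc')
j=3 s[j]='c': π[3]=3 (border 'ccc')
j=4 s[j]='b': k: 3→2→1→0; π[4]=0 (border '')
j=5 s[j]='c': π[5]=1 (border 'c')
j=6 s[j]='c': π[6]=2 (border 'cc')
j=7 s[j]='b': k: 2→1→0; π[7]=0 (border '')
j=8 s[j]='a': π[8]=0 (border '')
j=9 s[j]='a': π[9]=0 (border '')
j=10 s[j]='b': π[10]=0 (border '')
j=11 s[j]='a': π[11]=0 (border '')
j=12 s[j]='b': π[12]=0 (border '')
j=13 s[j]='a': π[13]=0 (border '')
j=14 s[j]='b': π[14]=0 (border '')
j=15 s[j]='a': π[15]=0 (border '')
j=16 s[j]='b': π[16]=0 (border '')
j=17 s[j]='b': π[17]=0 (border '')
j=18 s[j]='c': π[18]=1 (border 'c')

[0, 1, 2, 3, 0, 1, 2, 0, 0, 0, 0, 0, 0, 0, 0, 0, 0, 0, 1]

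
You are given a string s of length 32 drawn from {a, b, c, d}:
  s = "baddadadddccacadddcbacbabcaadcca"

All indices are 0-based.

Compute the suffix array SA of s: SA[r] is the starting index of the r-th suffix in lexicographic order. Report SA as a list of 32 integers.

rank | idx | suffix
   0 |  31 | a
   1 |  26 | aadcca
   2 |  23 | abcaadcca
   3 |  12 | acadddcbacbabcaadcca
   4 |  20 | acbabcaadcca
   5 |   4 | adadddccacadddcbacbabcaadcca
   6 |  27 | adcca
   7 |   1 | addadadddccacadddcbacbabcaadcca
   8 |  14 | adddcbacbabcaadcca
   9 |   6 | adddccacadddcbacbabcaadcca
  10 |  22 | babcaadcca
  11 |  19 | bacbabcaadcca
  12 |   0 | baddadadddccacadddcbacbabcaadcca
  13 |  24 | bcaadcca
  14 |  30 | ca
  15 |  25 | caadcca
  16 |  11 | cacadddcbacbabcaadcca
  17 |  13 | cadddcbacbabcaadcca
  18 |  21 | cbabcaadcca
  19 |  18 | cbacbabcaadcca
  20 |  29 | cca
  21 |  10 | ccacadddcbacbabcaadcca
  22 |   3 | dadadddccacadddcbacbabcaadcca
  23 |   5 | dadddccacadddcbacbabcaadcca
  24 |  17 | dcbacbabcaadcca
  25 |  28 | dcca
  26 |   9 | dccacadddcbacbabcaadcca
  27 |   2 | ddadadddccacadddcbacbabcaadcca
  28 |  16 | ddcbacbabcaadcca
  29 |   8 | ddccacadddcbacbabcaadcca
  30 |  15 | dddcbacbabcaadcca
  31 |   7 | dddccacadddcbacbabcaadcca

[31, 26, 23, 12, 20, 4, 27, 1, 14, 6, 22, 19, 0, 24, 30, 25, 11, 13, 21, 18, 29, 10, 3, 5, 17, 28, 9, 2, 16, 8, 15, 7]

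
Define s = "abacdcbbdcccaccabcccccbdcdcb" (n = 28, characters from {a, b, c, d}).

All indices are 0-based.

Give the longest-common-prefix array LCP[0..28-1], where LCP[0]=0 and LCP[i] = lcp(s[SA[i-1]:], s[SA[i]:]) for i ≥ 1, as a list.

sorted suffixes:
  #0 SA[0]=0  'abacdcbbdcccaccabcccccbdcdcb'
  #1 SA[1]=15  'abcccccbdcdcb'
  #2 SA[2]=12  'accabcccccbdcdcb'
  #3 SA[3]=2  'acdcbbdcccaccabcccccbdcdcb'
  #4 SA[4]=27  'b'
  #5 SA[5]=1  'bacdcbbdcccaccabcccccbdcdcb'
  #6 SA[6]=6  'bbdcccaccabcccccbdcdcb'
  #7 SA[7]=16  'bcccccbdcdcb'
  #8 SA[8]=7  'bdcccaccabcccccbdcdcb'
  #9 SA[9]=22  'bdcdcb'
  #10 SA[10]=14  'cabcccccbdcdcb'
  #11 SA[11]=11  'caccabcccccbdcdcb'
  #12 SA[12]=26  'cb'
  #13 SA[13]=5  'cbbdcccaccabcccccbdcdcb'
  #14 SA[14]=21  'cbdcdcb'
  #15 SA[15]=13  'ccabcccccbdcdcb'
  #16 SA[16]=10  'ccaccabcccccbdcdcb'
  #17 SA[17]=20  'ccbdcdcb'
  #18 SA[18]=9  'cccaccabcccccbdcdcb'
  #19 SA[19]=19  'cccbdcdcb'
  #20 SA[20]=18  'ccccbdcdcb'
  #21 SA[21]=17  'cccccbdcdcb'
  #22 SA[22]=24  'cdcb'
  #23 SA[23]=3  'cdcbbdcccaccabcccccbdcdcb'
  #24 SA[24]=25  'dcb'
  #25 SA[25]=4  'dcbbdcccaccabcccccbdcdcb'
  #26 SA[26]=8  'dcccaccabcccccbdcdcb'
  #27 SA[27]=23  'dcdcb'

SA = [0, 15, 12, 2, 27, 1, 6, 16, 7, 22, 14, 11, 26, 5, 21, 13, 10, 20, 9, 19, 18, 17, 24, 3, 25, 4, 8, 23]
rank  pair      lcp
   1  s[0:],s[15:]  2  'ab'
   2  s[15:],s[12:]  1  'a'
   3  s[12:],s[2:]  2  'ac'
   4  s[2:],s[27:]  0  ''
   5  s[27:],s[1:]  1  'b'
   6  s[1:],s[6:]  1  'b'
   7  s[6:],s[16:]  1  'b'
   8  s[16:],s[7:]  1  'b'
   9  s[7:],s[22:]  3  'bdc'
  10  s[22:],s[14:]  0  ''
  11  s[14:],s[11:]  2  'ca'
  12  s[11:],s[26:]  1  'c'
  13  s[26:],s[5:]  2  'cb'
  14  s[5:],s[21:]  2  'cb'
  15  s[21:],s[13:]  1  'c'
  16  s[13:],s[10:]  3  'cca'
  17  s[10:],s[20:]  2  'cc'
  18  s[20:],s[9:]  2  'cc'
  19  s[9:],s[19:]  3  'ccc'
  20  s[19:],s[18:]  3  'ccc'
  21  s[18:],s[17:]  4  'cccc'
  22  s[17:],s[24:]  1  'c'
  23  s[24:],s[3:]  4  'cdcb'
  24  s[3:],s[25:]  0  ''
  25  s[25:],s[4:]  3  'dcb'
  26  s[4:],s[8:]  2  'dc'
  27  s[8:],s[23:]  2  'dc'

[0, 2, 1, 2, 0, 1, 1, 1, 1, 3, 0, 2, 1, 2, 2, 1, 3, 2, 2, 3, 3, 4, 1, 4, 0, 3, 2, 2]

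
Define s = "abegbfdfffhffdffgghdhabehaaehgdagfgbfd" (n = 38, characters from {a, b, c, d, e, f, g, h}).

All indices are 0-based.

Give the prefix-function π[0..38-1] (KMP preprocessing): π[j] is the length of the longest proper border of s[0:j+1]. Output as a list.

[0, 0, 0, 0, 0, 0, 0, 0, 0, 0, 0, 0, 0, 0, 0, 0, 0, 0, 0, 0, 0, 1, 2, 3, 0, 1, 1, 0, 0, 0, 0, 1, 0, 0, 0, 0, 0, 0]

π[0] = 0
j=1 s[j]='b': π[1]=0 (border '')
j=2 s[j]='e': π[2]=0 (border '')
j=3 s[j]='g': π[3]=0 (border '')
j=4 s[j]='b': π[4]=0 (border '')
j=5 s[j]='f': π[5]=0 (border '')
j=6 s[j]='d': π[6]=0 (border '')
j=7 s[j]='f': π[7]=0 (border '')
j=8 s[j]='f': π[8]=0 (border '')
j=9 s[j]='f': π[9]=0 (border '')
j=10 s[j]='h': π[10]=0 (border '')
j=11 s[j]='f': π[11]=0 (border '')
j=12 s[j]='f': π[12]=0 (border '')
j=13 s[j]='d': π[13]=0 (border '')
j=14 s[j]='f': π[14]=0 (border '')
j=15 s[j]='f': π[15]=0 (border '')
j=16 s[j]='g': π[16]=0 (border '')
j=17 s[j]='g': π[17]=0 (border '')
j=18 s[j]='h': π[18]=0 (border '')
j=19 s[j]='d': π[19]=0 (border '')
j=20 s[j]='h': π[20]=0 (border '')
j=21 s[j]='a': π[21]=1 (border 'a')
j=22 s[j]='b': π[22]=2 (border 'ab')
j=23 s[j]='e': π[23]=3 (border 'abe')
j=24 s[j]='h': k: 3→0; π[24]=0 (border '')
j=25 s[j]='a': π[25]=1 (border 'a')
j=26 s[j]='a': k: 1→0; π[26]=1 (border 'a')
j=27 s[j]='e': k: 1→0; π[27]=0 (border '')
j=28 s[j]='h': π[28]=0 (border '')
j=29 s[j]='g': π[29]=0 (border '')
j=30 s[j]='d': π[30]=0 (border '')
j=31 s[j]='a': π[31]=1 (border 'a')
j=32 s[j]='g': k: 1→0; π[32]=0 (border '')
j=33 s[j]='f': π[33]=0 (border '')
j=34 s[j]='g': π[34]=0 (border '')
j=35 s[j]='b': π[35]=0 (border '')
j=36 s[j]='f': π[36]=0 (border '')
j=37 s[j]='d': π[37]=0 (border '')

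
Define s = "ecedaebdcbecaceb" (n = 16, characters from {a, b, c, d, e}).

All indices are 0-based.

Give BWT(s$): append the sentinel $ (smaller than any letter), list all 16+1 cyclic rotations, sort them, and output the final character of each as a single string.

rank  rotation           last
    0  $ecedaebdcbecaceb  b
    1  aceb$ecedaebdcbec  c
    2  aebdcbecaceb$eced  d
    3  b$ecedaebdcbecace  e
    4  bdcbecaceb$ecedae  e
    5  becaceb$ecedaebdc  c
    6  caceb$ecedaebdcbe  e
    7  cbecaceb$ecedaebd  d
    8  ceb$ecedaebdcbeca  a
    9  cedaebdcbecaceb$e  e
   10  daebdcbecaceb$ece  e
   11  dcbecaceb$ecedaeb  b
   12  eb$ecedaebdcbecac  c
   13  ebdcbecaceb$eceda  a
   14  ecaceb$ecedaebdcb  b
   15  ecedaebdcbecaceb$  $
   16  edaebdcbecaceb$ec  c

bcdeecedaeebcab$c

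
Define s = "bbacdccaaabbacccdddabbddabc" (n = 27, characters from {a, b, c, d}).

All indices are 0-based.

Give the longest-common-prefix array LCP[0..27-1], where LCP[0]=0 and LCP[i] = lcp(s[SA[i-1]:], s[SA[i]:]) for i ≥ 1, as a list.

rank | idx | suffix
   0 |   7 | aaabbacccdddabbddabc
   1 |   8 | aabbacccdddabbddabc
   2 |   9 | abbacccdddabbddabc
   3 |  19 | abbddabc
   4 |  24 | abc
   5 |  12 | acccdddabbddabc
   6 |   2 | acdccaaabbacccdddabbddabc
   7 |  11 | bacccdddabbddabc
   8 |   1 | bacdccaaabbacccdddabbddabc
   9 |  10 | bbacccdddabbddabc
  10 |   0 | bbacdccaaabbacccdddabbddabc
  11 |  20 | bbddabc
  12 |  25 | bc
  13 |  21 | bddabc
  14 |  26 | c
  15 |   6 | caaabbacccdddabbddabc
  16 |   5 | ccaaabbacccdddabbddabc
  17 |  13 | cccdddabbddabc
  18 |  14 | ccdddabbddabc
  19 |   3 | cdccaaabbacccdddabbddabc
  20 |  15 | cdddabbddabc
  21 |  18 | dabbddabc
  22 |  23 | dabc
  23 |   4 | dccaaabbacccdddabbddabc
  24 |  17 | ddabbddabc
  25 |  22 | ddabc
  26 |  16 | dddabbddabc

SA = [7, 8, 9, 19, 24, 12, 2, 11, 1, 10, 0, 20, 25, 21, 26, 6, 5, 13, 14, 3, 15, 18, 23, 4, 17, 22, 16]
[i] adj suffixes → lcp
  [1] 7/8 → 2 ('aa')
  [2] 8/9 → 1 ('a')
  [3] 9/19 → 3 ('abb')
  [4] 19/24 → 2 ('ab')
  [5] 24/12 → 1 ('a')
  [6] 12/2 → 2 ('ac')
  [7] 2/11 → 0 ('')
  [8] 11/1 → 3 ('bac')
  [9] 1/10 → 1 ('b')
  [10] 10/0 → 4 ('bbac')
  [11] 0/20 → 2 ('bb')
  [12] 20/25 → 1 ('b')
  [13] 25/21 → 1 ('b')
  [14] 21/26 → 0 ('')
  [15] 26/6 → 1 ('c')
  [16] 6/5 → 1 ('c')
  [17] 5/13 → 2 ('cc')
  [18] 13/14 → 2 ('cc')
  [19] 14/3 → 1 ('c')
  [20] 3/15 → 2 ('cd')
  [21] 15/18 → 0 ('')
  [22] 18/23 → 3 ('dab')
  [23] 23/4 → 1 ('d')
  [24] 4/17 → 1 ('d')
  [25] 17/22 → 4 ('ddab')
  [26] 22/16 → 2 ('dd')

[0, 2, 1, 3, 2, 1, 2, 0, 3, 1, 4, 2, 1, 1, 0, 1, 1, 2, 2, 1, 2, 0, 3, 1, 1, 4, 2]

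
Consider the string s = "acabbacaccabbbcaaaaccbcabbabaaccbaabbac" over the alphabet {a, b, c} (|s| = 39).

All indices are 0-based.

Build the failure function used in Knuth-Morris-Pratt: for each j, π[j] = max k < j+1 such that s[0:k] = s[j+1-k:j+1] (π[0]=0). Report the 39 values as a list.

[0, 0, 1, 0, 0, 1, 2, 3, 2, 0, 1, 0, 0, 0, 0, 1, 1, 1, 1, 2, 0, 0, 0, 1, 0, 0, 1, 0, 1, 1, 2, 0, 0, 1, 1, 0, 0, 1, 2]

π[0] = 0
j=1 s[j]='c': π[1]=0 (border '')
j=2 s[j]='a': π[2]=1 (border 'a')
j=3 s[j]='b': k: 1→0; π[3]=0 (border '')
j=4 s[j]='b': π[4]=0 (border '')
j=5 s[j]='a': π[5]=1 (border 'a')
j=6 s[j]='c': π[6]=2 (border 'ac')
j=7 s[j]='a': π[7]=3 (border 'aca')
j=8 s[j]='c': k: 3→1; π[8]=2 (border 'ac')
j=9 s[j]='c': k: 2→0; π[9]=0 (border '')
j=10 s[j]='a': π[10]=1 (border 'a')
j=11 s[j]='b': k: 1→0; π[11]=0 (border '')
j=12 s[j]='b': π[12]=0 (border '')
j=13 s[j]='b': π[13]=0 (border '')
j=14 s[j]='c': π[14]=0 (border '')
j=15 s[j]='a': π[15]=1 (border 'a')
j=16 s[j]='a': k: 1→0; π[16]=1 (border 'a')
j=17 s[j]='a': k: 1→0; π[17]=1 (border 'a')
j=18 s[j]='a': k: 1→0; π[18]=1 (border 'a')
j=19 s[j]='c': π[19]=2 (border 'ac')
j=20 s[j]='c': k: 2→0; π[20]=0 (border '')
j=21 s[j]='b': π[21]=0 (border '')
j=22 s[j]='c': π[22]=0 (border '')
j=23 s[j]='a': π[23]=1 (border 'a')
j=24 s[j]='b': k: 1→0; π[24]=0 (border '')
j=25 s[j]='b': π[25]=0 (border '')
j=26 s[j]='a': π[26]=1 (border 'a')
j=27 s[j]='b': k: 1→0; π[27]=0 (border '')
j=28 s[j]='a': π[28]=1 (border 'a')
j=29 s[j]='a': k: 1→0; π[29]=1 (border 'a')
j=30 s[j]='c': π[30]=2 (border 'ac')
j=31 s[j]='c': k: 2→0; π[31]=0 (border '')
j=32 s[j]='b': π[32]=0 (border '')
j=33 s[j]='a': π[33]=1 (border 'a')
j=34 s[j]='a': k: 1→0; π[34]=1 (border 'a')
j=35 s[j]='b': k: 1→0; π[35]=0 (border '')
j=36 s[j]='b': π[36]=0 (border '')
j=37 s[j]='a': π[37]=1 (border 'a')
j=38 s[j]='c': π[38]=2 (border 'ac')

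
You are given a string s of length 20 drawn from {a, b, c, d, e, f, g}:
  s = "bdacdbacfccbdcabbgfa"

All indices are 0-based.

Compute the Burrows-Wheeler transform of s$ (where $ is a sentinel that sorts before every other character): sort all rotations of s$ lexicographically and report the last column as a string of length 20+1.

rank  rotation               last
    0  $bdacdbacfccbdcabbgfa  a
    1  a$bdacdbacfccbdcabbgf  f
    2  abbgfa$bdacdbacfccbdc  c
    3  acdbacfccbdcabbgfa$bd  d
    4  acfccbdcabbgfa$bdacdb  b
    5  bacfccbdcabbgfa$bdacd  d
    6  bbgfa$bdacdbacfccbdca  a
    7  bdacdbacfccbdcabbgfa$  $
    8  bdcabbgfa$bdacdbacfcc  c
    9  bgfa$bdacdbacfccbdcab  b
   10  cabbgfa$bdacdbacfccbd  d
   11  cbdcabbgfa$bdacdbacfc  c
   12  ccbdcabbgfa$bdacdbacf  f
   13  cdbacfccbdcabbgfa$bda  a
   14  cfccbdcabbgfa$bdacdba  a
   15  dacdbacfccbdcabbgfa$b  b
   16  dbacfccbdcabbgfa$bdac  c
   17  dcabbgfa$bdacdbacfccb  b
   18  fa$bdacdbacfccbdcabbg  g
   19  fccbdcabbgfa$bdacdbac  c
   20  gfa$bdacdbacfccbdcabb  b

afcdbda$cbdcfaabcbgcb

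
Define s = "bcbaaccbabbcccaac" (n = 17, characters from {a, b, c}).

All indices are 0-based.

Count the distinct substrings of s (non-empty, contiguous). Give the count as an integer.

130

rank | idx | suffix
   0 |  14 | aac
   1 |   3 | aaccbabbcccaac
   2 |   8 | abbcccaac
   3 |  15 | ac
   4 |   4 | accbabbcccaac
   5 |   2 | baaccbabbcccaac
   6 |   7 | babbcccaac
   7 |   9 | bbcccaac
   8 |   0 | bcbaaccbabbcccaac
   9 |  10 | bcccaac
  10 |  16 | c
  11 |  13 | caac
  12 |   1 | cbaaccbabbcccaac
  13 |   6 | cbabbcccaac
  14 |  12 | ccaac
  15 |   5 | ccbabbcccaac
  16 |  11 | cccaac

SA = [14, 3, 8, 15, 4, 2, 7, 9, 0, 10, 16, 13, 1, 6, 12, 5, 11]
rank  pair      lcp
   1  s[14:],s[3:]  3  'aac'
   2  s[3:],s[8:]  1  'a'
   3  s[8:],s[15:]  1  'a'
   4  s[15:],s[4:]  2  'ac'
   5  s[4:],s[2:]  0  ''
   6  s[2:],s[7:]  2  'ba'
   7  s[7:],s[9:]  1  'b'
   8  s[9:],s[0:]  1  'b'
   9  s[0:],s[10:]  2  'bc'
  10  s[10:],s[16:]  0  ''
  11  s[16:],s[13:]  1  'c'
  12  s[13:],s[1:]  1  'c'
  13  s[1:],s[6:]  3  'cba'
  14  s[6:],s[12:]  1  'c'
  15  s[12:],s[5:]  2  'cc'
  16  s[5:],s[11:]  2  'cc'

n(n+1)/2 = 17·18/2 = 153
Σ LCP = 0 + 3 + 1 + 1 + 2 + 0 + 2 + 1 + 1 + 2 + 0 + 1 + 1 + 3 + 1 + 2 + 2 = 23
distinct = 153 − 23 = 130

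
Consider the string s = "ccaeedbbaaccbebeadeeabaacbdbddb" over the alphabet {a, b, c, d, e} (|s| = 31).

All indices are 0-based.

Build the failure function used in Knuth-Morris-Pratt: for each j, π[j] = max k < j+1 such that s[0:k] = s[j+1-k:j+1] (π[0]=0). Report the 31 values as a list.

π[0] = 0
j=1 s[j]='c': π[1]=1 (border 'c')
j=2 s[j]='a': k: 1→0; π[2]=0 (border '')
j=3 s[j]='e': π[3]=0 (border '')
j=4 s[j]='e': π[4]=0 (border '')
j=5 s[j]='d': π[5]=0 (border '')
j=6 s[j]='b': π[6]=0 (border '')
j=7 s[j]='b': π[7]=0 (border '')
j=8 s[j]='a': π[8]=0 (border '')
j=9 s[j]='a': π[9]=0 (border '')
j=10 s[j]='c': π[10]=1 (border 'c')
j=11 s[j]='c': π[11]=2 (border 'cc')
j=12 s[j]='b': k: 2→1→0; π[12]=0 (border '')
j=13 s[j]='e': π[13]=0 (border '')
j=14 s[j]='b': π[14]=0 (border '')
j=15 s[j]='e': π[15]=0 (border '')
j=16 s[j]='a': π[16]=0 (border '')
j=17 s[j]='d': π[17]=0 (border '')
j=18 s[j]='e': π[18]=0 (border '')
j=19 s[j]='e': π[19]=0 (border '')
j=20 s[j]='a': π[20]=0 (border '')
j=21 s[j]='b': π[21]=0 (border '')
j=22 s[j]='a': π[22]=0 (border '')
j=23 s[j]='a': π[23]=0 (border '')
j=24 s[j]='c': π[24]=1 (border 'c')
j=25 s[j]='b': k: 1→0; π[25]=0 (border '')
j=26 s[j]='d': π[26]=0 (border '')
j=27 s[j]='b': π[27]=0 (border '')
j=28 s[j]='d': π[28]=0 (border '')
j=29 s[j]='d': π[29]=0 (border '')
j=30 s[j]='b': π[30]=0 (border '')

[0, 1, 0, 0, 0, 0, 0, 0, 0, 0, 1, 2, 0, 0, 0, 0, 0, 0, 0, 0, 0, 0, 0, 0, 1, 0, 0, 0, 0, 0, 0]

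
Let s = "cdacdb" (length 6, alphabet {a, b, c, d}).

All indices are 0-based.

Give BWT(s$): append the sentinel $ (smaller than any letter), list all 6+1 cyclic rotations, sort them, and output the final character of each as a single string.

rank  rotation last
    0  $cdacdb  b
    1  acdb$cd  d
    2  b$cdacd  d
    3  cdacdb$  $
    4  cdb$cda  a
    5  dacdb$c  c
    6  db$cdac  c

bdd$acc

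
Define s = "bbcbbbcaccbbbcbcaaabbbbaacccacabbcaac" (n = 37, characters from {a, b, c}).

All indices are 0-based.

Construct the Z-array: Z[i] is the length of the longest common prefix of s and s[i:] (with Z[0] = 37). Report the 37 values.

Z[0]=37
i=1: i≥r, start 0; Z[1]=1 scan→box=[1,2)
i=2: i≥r, start 0; Z[2]=0
i=3: i≥r, start 0; Z[3]=2 scan→box=[3,5)
i=4: min(r-i=1, Z[1]=1)=1; Z[4]=3 scan→box=[4,7)
i=5: min(r-i=2, Z[1]=1)=1; Z[5]=1
i=6: min(r-i=1, Z[2]=0)=0; Z[6]=0
i=7: i≥r, start 0; Z[7]=0
i=8: i≥r, start 0; Z[8]=0
i=9: i≥r, start 0; Z[9]=0
i=10: i≥r, start 0; Z[10]=2 scan→box=[10,12)
i=11: min(r-i=1, Z[1]=1)=1; Z[11]=4 scan→box=[11,15)
i=12: min(r-i=3, Z[1]=1)=1; Z[12]=1
i=13: min(r-i=2, Z[2]=0)=0; Z[13]=0
i=14: min(r-i=1, Z[3]=2)=1; Z[14]=1
i=15: i≥r, start 0; Z[15]=0
i=16: i≥r, start 0; Z[16]=0
i=17: i≥r, start 0; Z[17]=0
i=18: i≥r, start 0; Z[18]=0
i=19: i≥r, start 0; Z[19]=2 scan→box=[19,21)
i=20: min(r-i=1, Z[1]=1)=1; Z[20]=2 scan→box=[20,22)
i=21: min(r-i=1, Z[1]=1)=1; Z[21]=2 scan→box=[21,23)
i=22: min(r-i=1, Z[1]=1)=1; Z[22]=1
i=23: i≥r, start 0; Z[23]=0
i=24: i≥r, start 0; Z[24]=0
i=25: i≥r, start 0; Z[25]=0
i=26: i≥r, start 0; Z[26]=0
i=27: i≥r, start 0; Z[27]=0
i=28: i≥r, start 0; Z[28]=0
i=29: i≥r, start 0; Z[29]=0
i=30: i≥r, start 0; Z[30]=0
i=31: i≥r, start 0; Z[31]=3 scan→box=[31,34)
i=32: min(r-i=2, Z[1]=1)=1; Z[32]=1
i=33: min(r-i=1, Z[2]=0)=0; Z[33]=0
i=34: i≥r, start 0; Z[34]=0
i=35: i≥r, start 0; Z[35]=0
i=36: i≥r, start 0; Z[36]=0

[37, 1, 0, 2, 3, 1, 0, 0, 0, 0, 2, 4, 1, 0, 1, 0, 0, 0, 0, 2, 2, 2, 1, 0, 0, 0, 0, 0, 0, 0, 0, 3, 1, 0, 0, 0, 0]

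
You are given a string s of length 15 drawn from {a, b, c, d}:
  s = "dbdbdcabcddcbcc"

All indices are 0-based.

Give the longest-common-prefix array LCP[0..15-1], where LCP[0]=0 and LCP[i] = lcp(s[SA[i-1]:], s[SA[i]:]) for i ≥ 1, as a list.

rank | idx | suffix
   0 |   6 | abcddcbcc
   1 |  12 | bcc
   2 |   7 | bcddcbcc
   3 |   1 | bdbdcabcddcbcc
   4 |   3 | bdcabcddcbcc
   5 |  14 | c
   6 |   5 | cabcddcbcc
   7 |  11 | cbcc
   8 |  13 | cc
   9 |   8 | cddcbcc
  10 |   0 | dbdbdcabcddcbcc
  11 |   2 | dbdcabcddcbcc
  12 |   4 | dcabcddcbcc
  13 |  10 | dcbcc
  14 |   9 | ddcbcc

SA = [6, 12, 7, 1, 3, 14, 5, 11, 13, 8, 0, 2, 4, 10, 9]
i: (SA[i-1],SA[i]) lcp shared
  1: (6,12) 0 ''
  2: (12,7) 2 'bc'
  3: (7,1) 1 'b'
  4: (1,3) 2 'bd'
  5: (3,14) 0 ''
  6: (14,5) 1 'c'
  7: (5,11) 1 'c'
  8: (11,13) 1 'c'
  9: (13,8) 1 'c'
  10: (8,0) 0 ''
  11: (0,2) 3 'dbd'
  12: (2,4) 1 'd'
  13: (4,10) 2 'dc'
  14: (10,9) 1 'd'

[0, 0, 2, 1, 2, 0, 1, 1, 1, 1, 0, 3, 1, 2, 1]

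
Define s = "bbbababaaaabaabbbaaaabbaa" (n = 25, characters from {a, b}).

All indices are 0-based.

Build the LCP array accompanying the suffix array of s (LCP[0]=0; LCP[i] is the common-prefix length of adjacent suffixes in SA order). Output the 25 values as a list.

rank | idx | suffix
   0 |  24 | a
   1 |  23 | aa
   2 |   7 | aaaabaabbbaaaabbaa
   3 |  17 | aaaabbaa
   4 |   8 | aaabaabbbaaaabbaa
   5 |  18 | aaabbaa
   6 |   9 | aabaabbbaaaabbaa
   7 |  19 | aabbaa
   8 |  12 | aabbbaaaabbaa
   9 |   5 | abaaaabaabbbaaaabbaa
  10 |  10 | abaabbbaaaabbaa
  11 |   3 | ababaaaabaabbbaaaabbaa
  12 |  20 | abbaa
  13 |  13 | abbbaaaabbaa
  14 |  22 | baa
  15 |   6 | baaaabaabbbaaaabbaa
  16 |  16 | baaaabbaa
  17 |  11 | baabbbaaaabbaa
  18 |   4 | babaaaabaabbbaaaabbaa
  19 |   2 | bababaaaabaabbbaaaabbaa
  20 |  21 | bbaa
  21 |  15 | bbaaaabbaa
  22 |   1 | bbababaaaabaabbbaaaabbaa
  23 |  14 | bbbaaaabbaa
  24 |   0 | bbbababaaaabaabbbaaaabbaa

SA = [24, 23, 7, 17, 8, 18, 9, 19, 12, 5, 10, 3, 20, 13, 22, 6, 16, 11, 4, 2, 21, 15, 1, 14, 0]
i: (SA[i-1],SA[i]) lcp shared
  1: (24,23) 1 'a'
  2: (23,7) 2 'aa'
  3: (7,17) 5 'aaaab'
  4: (17,8) 3 'aaa'
  5: (8,18) 4 'aaab'
  6: (18,9) 2 'aa'
  7: (9,19) 3 'aab'
  8: (19,12) 4 'aabb'
  9: (12,5) 1 'a'
  10: (5,10) 4 'abaa'
  11: (10,3) 3 'aba'
  12: (3,20) 2 'ab'
  13: (20,13) 3 'abb'
  14: (13,22) 0 ''
  15: (22,6) 3 'baa'
  16: (6,16) 6 'baaaab'
  17: (16,11) 3 'baa'
  18: (11,4) 2 'ba'
  19: (4,2) 4 'baba'
  20: (2,21) 1 'b'
  21: (21,15) 4 'bbaa'
  22: (15,1) 3 'bba'
  23: (1,14) 2 'bb'
  24: (14,0) 4 'bbba'

[0, 1, 2, 5, 3, 4, 2, 3, 4, 1, 4, 3, 2, 3, 0, 3, 6, 3, 2, 4, 1, 4, 3, 2, 4]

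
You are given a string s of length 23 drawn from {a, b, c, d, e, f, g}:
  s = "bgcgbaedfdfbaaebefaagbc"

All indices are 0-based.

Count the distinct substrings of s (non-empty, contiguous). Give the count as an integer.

255

rank→(start, suffix):
  0 → (12, 'aaebefaagbc')
  1 → (18, 'aagbc')
  2 → (13, 'aebefaagbc')
  3 → (5, 'aedfdfbaaebefaagbc')
  4 → (19, 'agbc')
  5 → (11, 'baaebefaagbc')
  6 → (4, 'baedfdfbaaebefaagbc')
  7 → (21, 'bc')
  8 → (15, 'befaagbc')
  9 → (0, 'bgcgbaedfdfbaaebefaagbc')
  10 → (22, 'c')
  11 → (2, 'cgbaedfdfbaaebefaagbc')
  12 → (9, 'dfbaaebefaagbc')
  13 → (7, 'dfdfbaaebefaagbc')
  14 → (14, 'ebefaagbc')
  15 → (6, 'edfdfbaaebefaagbc')
  16 → (16, 'efaagbc')
  17 → (17, 'faagbc')
  18 → (10, 'fbaaebefaagbc')
  19 → (8, 'fdfbaaebefaagbc')
  20 → (3, 'gbaedfdfbaaebefaagbc')
  21 → (20, 'gbc')
  22 → (1, 'gcgbaedfdfbaaebefaagbc')

SA = [12, 18, 13, 5, 19, 11, 4, 21, 15, 0, 22, 2, 9, 7, 14, 6, 16, 17, 10, 8, 3, 20, 1]
i: (SA[i-1],SA[i]) lcp shared
  1: (12,18) 2 'aa'
  2: (18,13) 1 'a'
  3: (13,5) 2 'ae'
  4: (5,19) 1 'a'
  5: (19,11) 0 ''
  6: (11,4) 2 'ba'
  7: (4,21) 1 'b'
  8: (21,15) 1 'b'
  9: (15,0) 1 'b'
  10: (0,22) 0 ''
  11: (22,2) 1 'c'
  12: (2,9) 0 ''
  13: (9,7) 2 'df'
  14: (7,14) 0 ''
  15: (14,6) 1 'e'
  16: (6,16) 1 'e'
  17: (16,17) 0 ''
  18: (17,10) 1 'f'
  19: (10,8) 1 'f'
  20: (8,3) 0 ''
  21: (3,20) 2 'gb'
  22: (20,1) 1 'g'

n(n+1)/2 = 23·24/2 = 276
Σ LCP = 0 + 2 + 1 + 2 + 1 + 0 + 2 + 1 + 1 + 1 + 0 + 1 + 0 + 2 + 0 + 1 + 1 + 0 + 1 + 1 + 0 + 2 + 1 = 21
distinct = 276 − 21 = 255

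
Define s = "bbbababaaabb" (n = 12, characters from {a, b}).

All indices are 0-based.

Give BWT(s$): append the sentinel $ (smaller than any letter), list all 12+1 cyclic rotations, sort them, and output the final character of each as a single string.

bbabbabaabab$

rank  rotation       last
    0  $bbbababaaabb  b
    1  aaabb$bbbabab  b
    2  aabb$bbbababa  a
    3  abaaabb$bbbab  b
    4  ababaaabb$bbb  b
    5  abb$bbbababaa  a
    6  b$bbbababaaab  b
    7  baaabb$bbbaba  a
    8  babaaabb$bbba  a
    9  bababaaabb$bb  b
   10  bb$bbbababaaa  a
   11  bbababaaabb$b  b
   12  bbbababaaabb$  $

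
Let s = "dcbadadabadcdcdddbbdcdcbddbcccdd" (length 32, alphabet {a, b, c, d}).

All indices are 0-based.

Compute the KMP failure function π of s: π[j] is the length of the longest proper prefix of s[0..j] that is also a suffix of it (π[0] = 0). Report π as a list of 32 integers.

[0, 0, 0, 0, 1, 0, 1, 0, 0, 0, 1, 2, 1, 2, 1, 1, 1, 0, 0, 1, 2, 1, 2, 3, 1, 1, 0, 0, 0, 0, 1, 1]

π[0] = 0
j=1 s[j]='c': π[1]=0 (border '')
j=2 s[j]='b': π[2]=0 (border '')
j=3 s[j]='a': π[3]=0 (border '')
j=4 s[j]='d': π[4]=1 (border 'd')
j=5 s[j]='a': k: 1→0; π[5]=0 (border '')
j=6 s[j]='d': π[6]=1 (border 'd')
j=7 s[j]='a': k: 1→0; π[7]=0 (border '')
j=8 s[j]='b': π[8]=0 (border '')
j=9 s[j]='a': π[9]=0 (border '')
j=10 s[j]='d': π[10]=1 (border 'd')
j=11 s[j]='c': π[11]=2 (border 'dc')
j=12 s[j]='d': k: 2→0; π[12]=1 (border 'd')
j=13 s[j]='c': π[13]=2 (border 'dc')
j=14 s[j]='d': k: 2→0; π[14]=1 (border 'd')
j=15 s[j]='d': k: 1→0; π[15]=1 (border 'd')
j=16 s[j]='d': k: 1→0; π[16]=1 (border 'd')
j=17 s[j]='b': k: 1→0; π[17]=0 (border '')
j=18 s[j]='b': π[18]=0 (border '')
j=19 s[j]='d': π[19]=1 (border 'd')
j=20 s[j]='c': π[20]=2 (border 'dc')
j=21 s[j]='d': k: 2→0; π[21]=1 (border 'd')
j=22 s[j]='c': π[22]=2 (border 'dc')
j=23 s[j]='b': π[23]=3 (border 'dcb')
j=24 s[j]='d': k: 3→0; π[24]=1 (border 'd')
j=25 s[j]='d': k: 1→0; π[25]=1 (border 'd')
j=26 s[j]='b': k: 1→0; π[26]=0 (border '')
j=27 s[j]='c': π[27]=0 (border '')
j=28 s[j]='c': π[28]=0 (border '')
j=29 s[j]='c': π[29]=0 (border '')
j=30 s[j]='d': π[30]=1 (border 'd')
j=31 s[j]='d': k: 1→0; π[31]=1 (border 'd')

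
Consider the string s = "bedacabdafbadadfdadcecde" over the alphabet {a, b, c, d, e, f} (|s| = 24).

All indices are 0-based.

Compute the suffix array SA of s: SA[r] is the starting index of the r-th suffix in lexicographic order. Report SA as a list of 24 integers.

sorted suffixes:
  #0 SA[0]=5  'abdafbadadfdadcecde'
  #1 SA[1]=3  'acabdafbadadfdadcecde'
  #2 SA[2]=11  'adadfdadcecde'
  #3 SA[3]=17  'adcecde'
  #4 SA[4]=13  'adfdadcecde'
  #5 SA[5]=8  'afbadadfdadcecde'
  #6 SA[6]=10  'badadfdadcecde'
  #7 SA[7]=6  'bdafbadadfdadcecde'
  #8 SA[8]=0  'bedacabdafbadadfdadcecde'
  #9 SA[9]=4  'cabdafbadadfdadcecde'
  #10 SA[10]=21  'cde'
  #11 SA[11]=19  'cecde'
  #12 SA[12]=2  'dacabdafbadadfdadcecde'
  #13 SA[13]=16  'dadcecde'
  #14 SA[14]=12  'dadfdadcecde'
  #15 SA[15]=7  'dafbadadfdadcecde'
  #16 SA[16]=18  'dcecde'
  #17 SA[17]=22  'de'
  #18 SA[18]=14  'dfdadcecde'
  #19 SA[19]=23  'e'
  #20 SA[20]=20  'ecde'
  #21 SA[21]=1  'edacabdafbadadfdadcecde'
  #22 SA[22]=9  'fbadadfdadcecde'
  #23 SA[23]=15  'fdadcecde'

[5, 3, 11, 17, 13, 8, 10, 6, 0, 4, 21, 19, 2, 16, 12, 7, 18, 22, 14, 23, 20, 1, 9, 15]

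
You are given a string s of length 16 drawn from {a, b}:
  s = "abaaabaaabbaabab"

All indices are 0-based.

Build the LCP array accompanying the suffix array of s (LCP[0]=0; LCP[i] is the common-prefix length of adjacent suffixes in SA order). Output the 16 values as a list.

rank | idx | suffix
   0 |   2 | aaabaaabbaabab
   1 |   6 | aaabbaabab
   2 |   3 | aabaaabbaabab
   3 |  11 | aabab
   4 |   7 | aabbaabab
   5 |  14 | ab
   6 |   0 | abaaabaaabbaabab
   7 |   4 | abaaabbaabab
   8 |  12 | abab
   9 |   8 | abbaabab
  10 |  15 | b
  11 |   1 | baaabaaabbaabab
  12 |   5 | baaabbaabab
  13 |  10 | baabab
  14 |  13 | bab
  15 |   9 | bbaabab

SA = [2, 6, 3, 11, 7, 14, 0, 4, 12, 8, 15, 1, 5, 10, 13, 9]
[i] adj suffixes → lcp
  [1] 2/6 → 4 ('aaab')
  [2] 6/3 → 2 ('aa')
  [3] 3/11 → 4 ('aaba')
  [4] 11/7 → 3 ('aab')
  [5] 7/14 → 1 ('a')
  [6] 14/0 → 2 ('ab')
  [7] 0/4 → 6 ('abaaab')
  [8] 4/12 → 3 ('aba')
  [9] 12/8 → 2 ('ab')
  [10] 8/15 → 0 ('')
  [11] 15/1 → 1 ('b')
  [12] 1/5 → 5 ('baaab')
  [13] 5/10 → 3 ('baa')
  [14] 10/13 → 2 ('ba')
  [15] 13/9 → 1 ('b')

[0, 4, 2, 4, 3, 1, 2, 6, 3, 2, 0, 1, 5, 3, 2, 1]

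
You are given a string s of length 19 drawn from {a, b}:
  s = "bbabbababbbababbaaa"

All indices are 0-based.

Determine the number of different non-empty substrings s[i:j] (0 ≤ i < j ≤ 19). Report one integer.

135

rank | idx | suffix
   0 |  18 | a
   1 |  17 | aa
   2 |  16 | aaa
   3 |  11 | ababbaaa
   4 |   5 | ababbbababbaaa
   5 |  13 | abbaaa
   6 |   2 | abbababbbababbaaa
   7 |   7 | abbbababbaaa
   8 |  15 | baaa
   9 |  10 | bababbaaa
  10 |   4 | bababbbababbaaa
  11 |  12 | babbaaa
  12 |   1 | babbababbbababbaaa
  13 |   6 | babbbababbaaa
  14 |  14 | bbaaa
  15 |   9 | bbababbaaa
  16 |   3 | bbababbbababbaaa
  17 |   0 | bbabbababbbababbaaa
  18 |   8 | bbbababbaaa

SA = [18, 17, 16, 11, 5, 13, 2, 7, 15, 10, 4, 12, 1, 6, 14, 9, 3, 0, 8]
[i] adj suffixes → lcp
  [1] 18/17 → 1 ('a')
  [2] 17/16 → 2 ('aa')
  [3] 16/11 → 1 ('a')
  [4] 11/5 → 5 ('ababb')
  [5] 5/13 → 2 ('ab')
  [6] 13/2 → 4 ('abba')
  [7] 2/7 → 3 ('abb')
  [8] 7/15 → 0 ('')
  [9] 15/10 → 2 ('ba')
  [10] 10/4 → 6 ('bababb')
  [11] 4/12 → 3 ('bab')
  [12] 12/1 → 5 ('babba')
  [13] 1/6 → 4 ('babb')
  [14] 6/14 → 1 ('b')
  [15] 14/9 → 3 ('bba')
  [16] 9/3 → 7 ('bbababb')
  [17] 3/0 → 4 ('bbab')
  [18] 0/8 → 2 ('bb')

n(n+1)/2 = 19·20/2 = 190
Σ LCP = 0 + 1 + 2 + 1 + 5 + 2 + 4 + 3 + 0 + 2 + 6 + 3 + 5 + 4 + 1 + 3 + 7 + 4 + 2 = 55
distinct = 190 − 55 = 135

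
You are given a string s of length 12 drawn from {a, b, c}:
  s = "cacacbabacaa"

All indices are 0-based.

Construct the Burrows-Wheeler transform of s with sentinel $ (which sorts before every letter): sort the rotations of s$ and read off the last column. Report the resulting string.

aacbbcccaa$aa

rank  rotation       last
    0  $cacacbabacaa  a
    1  a$cacacbabaca  a
    2  aa$cacacbabac  c
    3  abacaa$cacacb  b
    4  acaa$cacacbab  b
    5  acacbabacaa$c  c
    6  acbabacaa$cac  c
    7  babacaa$cacac  c
    8  bacaa$cacacba  a
    9  caa$cacacbaba  a
   10  cacacbabacaa$  $
   11  cacbabacaa$ca  a
   12  cbabacaa$caca  a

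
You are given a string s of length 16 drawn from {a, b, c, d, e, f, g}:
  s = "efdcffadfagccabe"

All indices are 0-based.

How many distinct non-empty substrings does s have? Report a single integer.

126

rank | idx | suffix
   0 |  13 | abe
   1 |   6 | adfagccabe
   2 |   9 | agccabe
   3 |  14 | be
   4 |  12 | cabe
   5 |  11 | ccabe
   6 |   3 | cffadfagccabe
   7 |   2 | dcffadfagccabe
   8 |   7 | dfagccabe
   9 |  15 | e
  10 |   0 | efdcffadfagccabe
  11 |   5 | fadfagccabe
  12 |   8 | fagccabe
  13 |   1 | fdcffadfagccabe
  14 |   4 | ffadfagccabe
  15 |  10 | gccabe

SA = [13, 6, 9, 14, 12, 11, 3, 2, 7, 15, 0, 5, 8, 1, 4, 10]
rank  pair      lcp
   1  s[13:],s[6:]  1  'a'
   2  s[6:],s[9:]  1  'a'
   3  s[9:],s[14:]  0  ''
   4  s[14:],s[12:]  0  ''
   5  s[12:],s[11:]  1  'c'
   6  s[11:],s[3:]  1  'c'
   7  s[3:],s[2:]  0  ''
   8  s[2:],s[7:]  1  'd'
   9  s[7:],s[15:]  0  ''
  10  s[15:],s[0:]  1  'e'
  11  s[0:],s[5:]  0  ''
  12  s[5:],s[8:]  2  'fa'
  13  s[8:],s[1:]  1  'f'
  14  s[1:],s[4:]  1  'f'
  15  s[4:],s[10:]  0  ''

n(n+1)/2 = 16·17/2 = 136
Σ LCP = 0 + 1 + 1 + 0 + 0 + 1 + 1 + 0 + 1 + 0 + 1 + 0 + 2 + 1 + 1 + 0 = 10
distinct = 136 − 10 = 126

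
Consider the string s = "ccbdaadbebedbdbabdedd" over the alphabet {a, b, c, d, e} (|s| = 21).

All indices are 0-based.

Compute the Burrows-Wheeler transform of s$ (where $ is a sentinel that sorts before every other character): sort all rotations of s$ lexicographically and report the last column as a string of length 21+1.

ddbadcdadec$dbbeaebbbd

rank  rotation                last
    0  $ccbdaadbebedbdbabdedd  d
    1  aadbebedbdbabdedd$ccbd  d
    2  abdedd$ccbdaadbebedbdb  b
    3  adbebedbdbabdedd$ccbda  a
    4  babdedd$ccbdaadbebedbd  d
    5  bdaadbebedbdbabdedd$cc  c
    6  bdbabdedd$ccbdaadbebed  d
    7  bdedd$ccbdaadbebedbdba  a
    8  bebedbdbabdedd$ccbdaad  d
    9  bedbdbabdedd$ccbdaadbe  e
   10  cbdaadbebedbdbabdedd$c  c
   11  ccbdaadbebedbdbabdedd$  $
   12  d$ccbdaadbebedbdbabded  d
   13  daadbebedbdbabdedd$ccb  b
   14  dbabdedd$ccbdaadbebedb  b
   15  dbdbabdedd$ccbdaadbebe  e
   16  dbebedbdbabdedd$ccbdaa  a
   17  dd$ccbdaadbebedbdbabde  e
   18  dedd$ccbdaadbebedbdbab  b
   19  ebedbdbabdedd$ccbdaadb  b
   20  edbdbabdedd$ccbdaadbeb  b
   21  edd$ccbdaadbebedbdbabd  d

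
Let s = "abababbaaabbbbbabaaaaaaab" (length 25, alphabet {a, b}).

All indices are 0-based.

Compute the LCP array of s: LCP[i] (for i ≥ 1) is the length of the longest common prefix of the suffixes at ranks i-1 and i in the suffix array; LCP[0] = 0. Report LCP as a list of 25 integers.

[0, 6, 5, 4, 3, 4, 2, 3, 1, 2, 3, 4, 2, 3, 0, 1, 4, 2, 4, 3, 1, 3, 2, 3, 4]

rank | idx | suffix
   0 |  17 | aaaaaaab
   1 |  18 | aaaaaab
   2 |  19 | aaaaab
   3 |  20 | aaaab
   4 |  21 | aaab
   5 |   7 | aaabbbbbabaaaaaaab
   6 |  22 | aab
   7 |   8 | aabbbbbabaaaaaaab
   8 |  23 | ab
   9 |  15 | abaaaaaaab
  10 |   0 | abababbaaabbbbbabaaaaaaab
  11 |   2 | ababbaaabbbbbabaaaaaaab
  12 |   4 | abbaaabbbbbabaaaaaaab
  13 |   9 | abbbbbabaaaaaaab
  14 |  24 | b
  15 |  16 | baaaaaaab
  16 |   6 | baaabbbbbabaaaaaaab
  17 |  14 | babaaaaaaab
  18 |   1 | bababbaaabbbbbabaaaaaaab
  19 |   3 | babbaaabbbbbabaaaaaaab
  20 |   5 | bbaaabbbbbabaaaaaaab
  21 |  13 | bbabaaaaaaab
  22 |  12 | bbbabaaaaaaab
  23 |  11 | bbbbabaaaaaaab
  24 |  10 | bbbbbabaaaaaaab

SA = [17, 18, 19, 20, 21, 7, 22, 8, 23, 15, 0, 2, 4, 9, 24, 16, 6, 14, 1, 3, 5, 13, 12, 11, 10]
i: (SA[i-1],SA[i]) lcp shared
  1: (17,18) 6 'aaaaaa'
  2: (18,19) 5 'aaaaa'
  3: (19,20) 4 'aaaa'
  4: (20,21) 3 'aaa'
  5: (21,7) 4 'aaab'
  6: (7,22) 2 'aa'
  7: (22,8) 3 'aab'
  8: (8,23) 1 'a'
  9: (23,15) 2 'ab'
  10: (15,0) 3 'aba'
  11: (0,2) 4 'abab'
  12: (2,4) 2 'ab'
  13: (4,9) 3 'abb'
  14: (9,24) 0 ''
  15: (24,16) 1 'b'
  16: (16,6) 4 'baaa'
  17: (6,14) 2 'ba'
  18: (14,1) 4 'baba'
  19: (1,3) 3 'bab'
  20: (3,5) 1 'b'
  21: (5,13) 3 'bba'
  22: (13,12) 2 'bb'
  23: (12,11) 3 'bbb'
  24: (11,10) 4 'bbbb'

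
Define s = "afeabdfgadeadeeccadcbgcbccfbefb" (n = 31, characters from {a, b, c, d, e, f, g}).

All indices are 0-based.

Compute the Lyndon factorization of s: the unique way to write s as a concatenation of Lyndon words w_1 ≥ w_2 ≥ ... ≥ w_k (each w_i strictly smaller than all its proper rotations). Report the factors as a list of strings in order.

["afe", "abdfgadeadeeccadcbgcbccfbefb"]

emit factor 1: 'afe' (i=0, period=3)
emit factor 2: 'abdfgadeadeeccadcbgcbccfbefb' (i=3, period=28)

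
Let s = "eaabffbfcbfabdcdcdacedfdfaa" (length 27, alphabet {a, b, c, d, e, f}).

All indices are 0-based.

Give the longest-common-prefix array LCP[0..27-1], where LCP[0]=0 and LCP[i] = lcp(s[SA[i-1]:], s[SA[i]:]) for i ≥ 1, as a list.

rank→(start, suffix):
  0 → (26, 'a')
  1 → (25, 'aa')
  2 → (1, 'aabffbfcbfabdcdcdacedfdfaa')
  3 → (11, 'abdcdcdacedfdfaa')
  4 → (2, 'abffbfcbfabdcdcdacedfdfaa')
  5 → (18, 'acedfdfaa')
  6 → (12, 'bdcdcdacedfdfaa')
  7 → (9, 'bfabdcdcdacedfdfaa')
  8 → (6, 'bfcbfabdcdcdacedfdfaa')
  9 → (3, 'bffbfcbfabdcdcdacedfdfaa')
  10 → (8, 'cbfabdcdcdacedfdfaa')
  11 → (16, 'cdacedfdfaa')
  12 → (14, 'cdcdacedfdfaa')
  13 → (19, 'cedfdfaa')
  14 → (17, 'dacedfdfaa')
  15 → (15, 'dcdacedfdfaa')
  16 → (13, 'dcdcdacedfdfaa')
  17 → (23, 'dfaa')
  18 → (21, 'dfdfaa')
  19 → (0, 'eaabffbfcbfabdcdcdacedfdfaa')
  20 → (20, 'edfdfaa')
  21 → (24, 'faa')
  22 → (10, 'fabdcdcdacedfdfaa')
  23 → (5, 'fbfcbfabdcdcdacedfdfaa')
  24 → (7, 'fcbfabdcdcdacedfdfaa')
  25 → (22, 'fdfaa')
  26 → (4, 'ffbfcbfabdcdcdacedfdfaa')

SA = [26, 25, 1, 11, 2, 18, 12, 9, 6, 3, 8, 16, 14, 19, 17, 15, 13, 23, 21, 0, 20, 24, 10, 5, 7, 22, 4]
rank  pair      lcp
   1  s[26:],s[25:]  1  'a'
   2  s[25:],s[1:]  2  'aa'
   3  s[1:],s[11:]  1  'a'
   4  s[11:],s[2:]  2  'ab'
   5  s[2:],s[18:]  1  'a'
   6  s[18:],s[12:]  0  ''
   7  s[12:],s[9:]  1  'b'
   8  s[9:],s[6:]  2  'bf'
   9  s[6:],s[3:]  2  'bf'
  10  s[3:],s[8:]  0  ''
  11  s[8:],s[16:]  1  'c'
  12  s[16:],s[14:]  2  'cd'
  13  s[14:],s[19:]  1  'c'
  14  s[19:],s[17:]  0  ''
  15  s[17:],s[15:]  1  'd'
  16  s[15:],s[13:]  3  'dcd'
  17  s[13:],s[23:]  1  'd'
  18  s[23:],s[21:]  2  'df'
  19  s[21:],s[0:]  0  ''
  20  s[0:],s[20:]  1  'e'
  21  s[20:],s[24:]  0  ''
  22  s[24:],s[10:]  2  'fa'
  23  s[10:],s[5:]  1  'f'
  24  s[5:],s[7:]  1  'f'
  25  s[7:],s[22:]  1  'f'
  26  s[22:],s[4:]  1  'f'

[0, 1, 2, 1, 2, 1, 0, 1, 2, 2, 0, 1, 2, 1, 0, 1, 3, 1, 2, 0, 1, 0, 2, 1, 1, 1, 1]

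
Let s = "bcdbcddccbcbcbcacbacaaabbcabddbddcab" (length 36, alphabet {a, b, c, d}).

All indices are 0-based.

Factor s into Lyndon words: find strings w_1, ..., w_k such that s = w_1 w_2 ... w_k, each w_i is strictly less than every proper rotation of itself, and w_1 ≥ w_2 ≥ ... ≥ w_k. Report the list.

["bcdbcddcc", "bc", "bc", "bc", "acb", "ac", "aaabbcabddbddcab"]

emit factor 1: 'bcdbcddcc' (i=0, period=9)
emit factor 2: 'bc' (i=9, period=2)
emit factor 3: 'bc' (i=11, period=2)
emit factor 4: 'bc' (i=13, period=2)
emit factor 5: 'acb' (i=15, period=3)
emit factor 6: 'ac' (i=18, period=2)
emit factor 7: 'aaabbcabddbddcab' (i=20, period=16)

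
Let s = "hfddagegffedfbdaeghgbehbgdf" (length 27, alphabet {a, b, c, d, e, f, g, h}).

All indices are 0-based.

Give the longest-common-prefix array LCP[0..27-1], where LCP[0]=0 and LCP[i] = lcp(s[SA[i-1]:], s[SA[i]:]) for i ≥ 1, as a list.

[0, 1, 0, 1, 1, 0, 2, 1, 1, 2, 0, 1, 2, 1, 0, 1, 1, 1, 1, 0, 1, 1, 1, 1, 0, 1, 1]

rank→(start, suffix):
  0 → (15, 'aeghgbehbgdf')
  1 → (4, 'agegffedfbdaeghgbehbgdf')
  2 → (13, 'bdaeghgbehbgdf')
  3 → (20, 'behbgdf')
  4 → (23, 'bgdf')
  5 → (14, 'daeghgbehbgdf')
  6 → (3, 'dagegffedfbdaeghgbehbgdf')
  7 → (2, 'ddagegffedfbdaeghgbehbgdf')
  8 → (25, 'df')
  9 → (11, 'dfbdaeghgbehbgdf')
  10 → (10, 'edfbdaeghgbehbgdf')
  11 → (6, 'egffedfbdaeghgbehbgdf')
  12 → (16, 'eghgbehbgdf')
  13 → (21, 'ehbgdf')
  14 → (26, 'f')
  15 → (12, 'fbdaeghgbehbgdf')
  16 → (1, 'fddagegffedfbdaeghgbehbgdf')
  17 → (9, 'fedfbdaeghgbehbgdf')
  18 → (8, 'ffedfbdaeghgbehbgdf')
  19 → (19, 'gbehbgdf')
  20 → (24, 'gdf')
  21 → (5, 'gegffedfbdaeghgbehbgdf')
  22 → (7, 'gffedfbdaeghgbehbgdf')
  23 → (17, 'ghgbehbgdf')
  24 → (22, 'hbgdf')
  25 → (0, 'hfddagegffedfbdaeghgbehbgdf')
  26 → (18, 'hgbehbgdf')

SA = [15, 4, 13, 20, 23, 14, 3, 2, 25, 11, 10, 6, 16, 21, 26, 12, 1, 9, 8, 19, 24, 5, 7, 17, 22, 0, 18]
i: (SA[i-1],SA[i]) lcp shared
  1: (15,4) 1 'a'
  2: (4,13) 0 ''
  3: (13,20) 1 'b'
  4: (20,23) 1 'b'
  5: (23,14) 0 ''
  6: (14,3) 2 'da'
  7: (3,2) 1 'd'
  8: (2,25) 1 'd'
  9: (25,11) 2 'df'
  10: (11,10) 0 ''
  11: (10,6) 1 'e'
  12: (6,16) 2 'eg'
  13: (16,21) 1 'e'
  14: (21,26) 0 ''
  15: (26,12) 1 'f'
  16: (12,1) 1 'f'
  17: (1,9) 1 'f'
  18: (9,8) 1 'f'
  19: (8,19) 0 ''
  20: (19,24) 1 'g'
  21: (24,5) 1 'g'
  22: (5,7) 1 'g'
  23: (7,17) 1 'g'
  24: (17,22) 0 ''
  25: (22,0) 1 'h'
  26: (0,18) 1 'h'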